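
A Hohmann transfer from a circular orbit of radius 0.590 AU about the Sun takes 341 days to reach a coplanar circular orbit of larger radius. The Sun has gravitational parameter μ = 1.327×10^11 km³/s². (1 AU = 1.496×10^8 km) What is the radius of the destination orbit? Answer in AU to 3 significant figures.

r₂ = 2.44 AU

In km: r₁ = 0.590 × 1.496×10^8 = 8.8264×10^7 km.
Transfer time t = 341 days = 2.94624×10^7 s, and t = π√(a_t³/μ).
So a_t = (μ t²/π²)^(1/3) = (1.327×10^11 × (2.94624×10^7)² / π²)^(1/3) = 2.2683×10^8 km.
Since a_t = (r₁ + r₂)/2, r₂ = 2a_t − r₁ = 2×2.2683×10^8 − 8.8264×10^7 = 3.65396×10^8 km.
In AU: r₂ = 3.65396×10^8 / 1.496×10^8 = 2.44 AU.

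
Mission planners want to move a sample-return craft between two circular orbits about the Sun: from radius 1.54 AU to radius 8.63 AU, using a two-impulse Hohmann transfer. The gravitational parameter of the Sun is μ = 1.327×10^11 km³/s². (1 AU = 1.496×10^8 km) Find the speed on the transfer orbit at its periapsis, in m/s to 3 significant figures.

In km: r₁ = 1.54 × 1.496×10^8 = 2.30384×10^8 km; r₂ = 8.63 × 1.496×10^8 = 1.291048×10^9 km.
Semi-major axis of the transfer orbit: a_t = (2.30384×10^8 + 1.291048×10^9)/2 = 7.60716×10^8 km.
At periapsis, r = 2.30384×10^8 km.
Applying v² = μ(2/r − 1/a_t): v = 31.27 km/s.

v = 31300 m/s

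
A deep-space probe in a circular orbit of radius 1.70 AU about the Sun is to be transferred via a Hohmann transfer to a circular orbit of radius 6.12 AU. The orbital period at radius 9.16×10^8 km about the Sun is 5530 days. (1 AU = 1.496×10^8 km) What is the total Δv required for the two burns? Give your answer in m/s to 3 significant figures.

Δv = 9840 m/s

From Kepler's third law T² = 4π²r³/μ at r = 9.16×10^8 km, T = 5530 days = 5530 × 86400 s = 4.77792×10^8 s: μ = 4π²r³/T² = 1.32913×10^11 km³/s².
In km: r₁ = 1.70 × 1.496×10^8 = 2.5432×10^8 km; r₂ = 6.12 × 1.496×10^8 = 9.15552×10^8 km.
Transfer-ellipse semi-major axis a_t = (r₁ + r₂)/2 = (2.5432×10^8 + 9.15552×10^8)/2 = 5.84936×10^8 km.
At r₁ the circular-orbit speed is v₁ = √(μ/r₁) = 22.86 km/s.
Transfer-orbit speed at r₁ (vis-viva equation): v_p = √[μ(2/r₁ − 1/a_t)] = 28.60 km/s.
First burn Δv₁ = |v_p − v₁| = 5.740 km/s.
At r₂, v₂ = √(μ/r₂) = 12.049 km/s.
Transfer-orbit speed at r₂: v_a = √[μ(2/r₂ − 1/a_t)] = 7.9447 km/s.
Second burn Δv₂ = |v₂ − v_a| = 4.104 km/s.
Total Δv = Δv₁ + Δv₂ = 9.844 km/s.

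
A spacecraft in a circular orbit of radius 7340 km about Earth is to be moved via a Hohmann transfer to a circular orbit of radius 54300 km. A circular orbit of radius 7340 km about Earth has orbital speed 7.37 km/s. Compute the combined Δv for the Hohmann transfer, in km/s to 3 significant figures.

Δv = 3.80 km/s

From the circular-orbit relation v² = μ/r at r = 7340 km: μ = v²r = (7.37)² × 7340 = 3.98686×10^5 km³/s².
Semi-major axis of the transfer orbit: a_t = (7340 + 54300)/2 = 30820 km.
Circular speed at r₁: v₁ = √(μ/r₁) = √(3.98686×10^5/7340) = 7.370 km/s.
Transfer-orbit speed at r₁ (v² = μ(2/r − 1/a)): v_p = √[μ(2/r₁ − 1/a_t)] = 9.783 km/s.
First burn Δv₁ = |v_p − v₁| = 2.413 km/s.
Circular speed at r₂: v₂ = √(μ/r₂) = 2.7097 km/s.
Transfer-orbit speed at r₂: v_a = √[μ(2/r₂ − 1/a_t)] = 1.3224 km/s.
Second burn Δv₂ = |v₂ − v_a| = 1.387 km/s.
Total Δv = Δv₁ + Δv₂ = 3.800 km/s.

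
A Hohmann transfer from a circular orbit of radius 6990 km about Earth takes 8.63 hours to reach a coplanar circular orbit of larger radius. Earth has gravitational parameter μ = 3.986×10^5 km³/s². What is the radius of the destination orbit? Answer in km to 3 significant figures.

Transfer time t = 8.63 hours = 31068 s, and t = π√(a_t³/μ).
So a_t = (μ t²/π²)^(1/3) = (3.986×10^5 × (31068)² / π²)^(1/3) = 33907 km.
Since a_t = (r₁ + r₂)/2, r₂ = 2a_t − r₁ = 2×33907 − 6990 = 60824 km.

r₂ = 60800 km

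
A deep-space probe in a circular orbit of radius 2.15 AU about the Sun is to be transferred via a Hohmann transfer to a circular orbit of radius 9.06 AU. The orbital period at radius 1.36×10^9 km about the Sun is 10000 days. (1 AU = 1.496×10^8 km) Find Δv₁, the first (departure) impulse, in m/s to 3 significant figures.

From Kepler's third law T² = 4π²r³/μ at r = 1.36×10^9 km, T = 10000 days = 10000 × 86400 s = 8.640×10^8 s: μ = 4π²r³/T² = 1.33030×10^11 km³/s².
In km: r₁ = 2.15 × 1.496×10^8 = 3.2164×10^8 km; r₂ = 9.06 × 1.496×10^8 = 1.355376×10^9 km.
Transfer-ellipse semi-major axis a_t = (r₁ + r₂)/2 = (3.2164×10^8 + 1.355376×10^9)/2 = 8.38508×10^8 km.
Circular speed at r = 3.2164×10^8 km: v_c = √(μ/r) = 20.337 km/s.
Transfer-orbit speed at the same r (vis-viva, a = a_t): v_t = √[μ(2/r − 1/a_t)] = 25.856 km/s.
Δv₁ = |v_t − v_c| = |25.856 − 20.337| = 5.519 km/s.

Δv₁ = 5520 m/s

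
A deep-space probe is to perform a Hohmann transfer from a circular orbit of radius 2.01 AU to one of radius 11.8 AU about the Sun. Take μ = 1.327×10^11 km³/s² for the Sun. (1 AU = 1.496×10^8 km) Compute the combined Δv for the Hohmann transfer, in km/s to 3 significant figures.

Δv = 10.4 km/s

In km: r₁ = 2.01 × 1.496×10^8 = 3.00696×10^8 km; r₂ = 11.8 × 1.496×10^8 = 1.76528×10^9 km.
Transfer-ellipse semi-major axis a_t = (r₁ + r₂)/2 = (3.00696×10^8 + 1.76528×10^9)/2 = 1.032988×10^9 km.
At r₁ the circular-orbit speed is v₁ = √(μ/r₁) = 21.007 km/s.
On the transfer ellipse at r₁, vis-viva gives v_p = √[μ(2/r₁ − 1/a_t)] = 27.462 km/s.
First burn Δv₁ = |v_p − v₁| = 6.455 km/s.
Circular speed at r₂: v₂ = √(μ/r₂) = 8.670 km/s.
Transfer-orbit speed at r₂: v_a = √[μ(2/r₂ − 1/a_t)] = 4.678 km/s.
Second burn Δv₂ = |v₂ − v_a| = 3.992 km/s.
Δv = Δv₁ + Δv₂ = 6.455 + 3.992 = 10.45 km/s.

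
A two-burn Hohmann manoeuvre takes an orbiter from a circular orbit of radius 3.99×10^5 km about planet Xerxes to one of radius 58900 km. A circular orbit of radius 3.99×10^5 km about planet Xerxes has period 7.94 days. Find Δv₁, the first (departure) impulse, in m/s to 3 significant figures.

Δv₁ = 1800 m/s

From Kepler's third law T² = 4π²r³/μ at r = 3.99×10^5 km, T = 7.94 days = 7.94 × 86400 s = 6.86016×10^5 s: μ = 4π²r³/T² = 5.32856×10^6 km³/s².
Transfer-ellipse semi-major axis a_t = (r₁ + r₂)/2 = (3.990×10^5 + 58900)/2 = 2.2895×10^5 km.
On the circular orbit at r = 3.990×10^5 km, v_c = √(μ/r) = 3.6544 km/s.
Transfer-orbit speed at the same r (vis-viva, a = a_t): v_t = √[μ(2/r − 1/a_t)] = 1.8536 km/s.
Δv₁ = |v_t − v_c| = |1.8536 − 3.6544| = 1.801 km/s.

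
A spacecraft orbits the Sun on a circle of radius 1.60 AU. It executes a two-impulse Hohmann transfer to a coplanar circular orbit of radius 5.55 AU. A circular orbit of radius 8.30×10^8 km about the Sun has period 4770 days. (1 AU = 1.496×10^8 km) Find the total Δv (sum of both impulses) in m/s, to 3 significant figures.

From Kepler's third law T² = 4π²r³/μ at r = 8.30×10^8 km, T = 4770 days = 4770 × 86400 s = 4.12128×10^8 s: μ = 4π²r³/T² = 1.32901×10^11 km³/s².
In km: r₁ = 1.60 × 1.496×10^8 = 2.3936×10^8 km; r₂ = 5.55 × 1.496×10^8 = 8.3028×10^8 km.
Transfer-ellipse semi-major axis a_t = (r₁ + r₂)/2 = (2.3936×10^8 + 8.3028×10^8)/2 = 5.3482×10^8 km.
Circular speed at r₁: v₁ = √(μ/r₁) = √(1.32901×10^11/2.3936×10^8) = 23.563 km/s.
On the transfer ellipse at r₁, vis-viva gives v_p = √[μ(2/r₁ − 1/a_t)] = 29.359 km/s.
First burn Δv₁ = |v_p − v₁| = 5.796 km/s.
Circular speed at r₂: v₂ = √(μ/r₂) = 12.652 km/s.
Transfer-orbit speed at r₂: v_a = √[μ(2/r₂ − 1/a_t)] = 8.4640 km/s.
Second burn Δv₂ = |v₂ − v_a| = 4.188 km/s.
Δv = Δv₁ + Δv₂ = 5.796 + 4.188 = 9.984 km/s.

Δv = 9980 m/s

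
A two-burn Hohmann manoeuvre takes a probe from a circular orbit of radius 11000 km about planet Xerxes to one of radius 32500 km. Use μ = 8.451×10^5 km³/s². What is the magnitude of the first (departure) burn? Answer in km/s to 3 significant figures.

Δv₁ = 1.95 km/s

Transfer-ellipse semi-major axis a_t = (r₁ + r₂)/2 = (11000 + 32500)/2 = 21750 km.
Circular speed at r = 11000 km: v_c = √(μ/r) = 8.7651 km/s.
Vis-viva on the transfer ellipse at r = 11000 km gives v_t = √[μ(2/r − 1/a_t)] = 10.714 km/s.
Δv₁ = |v_t − v_c| = |10.714 − 8.7651| = 1.949 km/s.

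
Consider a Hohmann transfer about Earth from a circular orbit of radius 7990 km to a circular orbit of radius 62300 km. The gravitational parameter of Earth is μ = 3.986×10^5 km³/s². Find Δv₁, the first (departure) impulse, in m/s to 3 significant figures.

Δv₁ = 2340 m/s

Transfer-ellipse semi-major axis a_t = (r₁ + r₂)/2 = (7990 + 62300)/2 = 35145 km.
Circular speed at r = 7990 km: v_c = √(μ/r) = 7.063 km/s.
Vis-viva on the transfer ellipse at r = 7990 km gives v_t = √[μ(2/r − 1/a_t)] = 9.404 km/s.
Δv₁ = |v_t − v_c| = |9.404 − 7.063| = 2.341 km/s.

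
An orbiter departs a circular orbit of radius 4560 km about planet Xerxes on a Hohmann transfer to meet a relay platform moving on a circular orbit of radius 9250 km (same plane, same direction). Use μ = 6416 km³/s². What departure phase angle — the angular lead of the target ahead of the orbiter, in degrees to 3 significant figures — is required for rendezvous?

The Hohmann ellipse has a_t = (r₁ + r₂)/2 = 6905 km.
The half-period of the transfer ellipse is t = π√(a_t³/μ) = 22500 s.
Target angular speed ω₂ = √(μ/r₂³) = 9.004×10^-5 rad/s.
Angle swept by the target during transfer: ω₂·t = 2.026 rad = 116.1°.
Arrival is 180° from departure on the ellipse, so φ = 180° − 116.1° = 63.9°.

φ = 63.9°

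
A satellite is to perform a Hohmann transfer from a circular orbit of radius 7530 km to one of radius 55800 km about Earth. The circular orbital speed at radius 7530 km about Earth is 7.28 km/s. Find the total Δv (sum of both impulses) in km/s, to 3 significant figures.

From the circular-orbit relation v² = μ/r at r = 7530 km: μ = v²r = (7.28)² × 7530 = 3.99078×10^5 km³/s².
Semi-major axis of the transfer orbit: a_t = (7530 + 55800)/2 = 31665 km.
Circular speed at r₁: v₁ = √(μ/r₁) = √(3.99078×10^5/7530) = 7.280 km/s.
On the transfer ellipse at r₁, vis-viva equation gives v_p = √[μ(2/r₁ − 1/a_t)] = 9.664 km/s.
First burn Δv₁ = |v_p − v₁| = 2.384 km/s.
Circular speed at r₂: v₂ = √(μ/r₂) = 2.674 km/s.
Transfer-orbit speed at r₂: v_a = √[μ(2/r₂ − 1/a_t)] = 1.304 km/s.
Second burn Δv₂ = |v₂ − v_a| = 1.370 km/s.
Δv = Δv₁ + Δv₂ = 2.384 + 1.370 = 3.754 km/s.

Δv = 3.75 km/s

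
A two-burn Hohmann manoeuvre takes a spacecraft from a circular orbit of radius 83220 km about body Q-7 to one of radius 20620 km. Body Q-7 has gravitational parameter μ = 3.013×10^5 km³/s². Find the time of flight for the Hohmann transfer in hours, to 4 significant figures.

Transfer-ellipse semi-major axis a_t = (r₁ + r₂)/2 = (83220 + 20620)/2 = 51920 km.
Transfer time t = π√(a_t³/μ) = π√((51920)³ / 3.013×10^5) = 67710 s.
Converting: 67710 s ÷ 3600 s/hour = 18.81 hours.

t = 18.81 hours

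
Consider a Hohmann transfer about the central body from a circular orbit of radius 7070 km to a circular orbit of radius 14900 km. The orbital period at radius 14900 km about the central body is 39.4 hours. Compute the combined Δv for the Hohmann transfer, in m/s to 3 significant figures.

From Kepler's third law T² = 4π²r³/μ at r = 14900 km, T = 39.4 hours = 39.4 × 3600 s = 1.4184×10^5 s: μ = 4π²r³/T² = 6491.14 km³/s².
Semi-major axis of the transfer orbit: a_t = (7070 + 14900)/2 = 10985 km.
Circular speed at r₁: v₁ = √(μ/r₁) = √(6491.14/7070) = 0.9582 km/s.
Transfer-orbit speed at r₁ (v² = μ(2/r − 1/a)): v_p = √[μ(2/r₁ − 1/a_t)] = 1.116 km/s.
First burn Δv₁ = |v_p − v₁| = 0.1578 km/s.
At r₂, v₂ = √(μ/r₂) = 0.6600 km/s.
Transfer-orbit speed at r₂: v_a = √[μ(2/r₂ − 1/a_t)] = 0.5295 km/s.
Second burn Δv₂ = |v₂ − v_a| = 0.1305 km/s.
Total Δv = Δv₁ + Δv₂ = 0.2883 km/s.

Δv = 288 m/s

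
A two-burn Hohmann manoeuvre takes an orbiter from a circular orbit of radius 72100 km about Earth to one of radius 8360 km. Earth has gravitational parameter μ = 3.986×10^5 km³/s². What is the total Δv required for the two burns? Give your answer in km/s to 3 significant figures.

The Hohmann ellipse has a_t = (r₁ + r₂)/2 = 40230 km.
Circular speed at r₁: v₁ = √(μ/r₁) = √(3.986×10^5/72100) = 2.351 km/s.
On the transfer ellipse at r₁, v² = μ(2/r − 1/a) gives v_a = √[μ(2/r₁ − 1/a_t)] = 1.072 km/s.
First burn Δv₁ = |v_a − v₁| = 1.279 km/s.
At r₂, v₂ = √(μ/r₂) = 6.905 km/s.
Transfer-orbit speed at r₂: v_p = √[μ(2/r₂ − 1/a_t)] = 9.244 km/s.
Second burn Δv₂ = |v₂ − v_p| = 2.339 km/s.
Total Δv = Δv₁ + Δv₂ = 3.618 km/s.

Δv = 3.62 km/s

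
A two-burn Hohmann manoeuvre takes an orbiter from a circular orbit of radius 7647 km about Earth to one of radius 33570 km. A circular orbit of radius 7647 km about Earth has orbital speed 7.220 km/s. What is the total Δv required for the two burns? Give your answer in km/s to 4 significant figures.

From the circular-orbit relation v² = μ/r at r = 7647 km: μ = v²r = (7.220)² × 7647 = 3.98626×10^5 km³/s².
Transfer-ellipse semi-major axis a_t = (r₁ + r₂)/2 = (7647 + 33570)/2 = 20608.5 km.
Circular speed at r₁: v₁ = √(μ/r₁) = √(3.98626×10^5/7647) = 7.220 km/s.
Transfer-orbit speed at r₁ (vis-viva equation): v_p = √[μ(2/r₁ − 1/a_t)] = 9.215 km/s.
First burn Δv₁ = |v_p − v₁| = 1.995 km/s.
Circular speed at r₂: v₂ = √(μ/r₂) = 3.446 km/s.
Transfer-orbit speed at r₂: v_a = √[μ(2/r₂ − 1/a_t)] = 2.099 km/s.
Second burn Δv₂ = |v₂ − v_a| = 1.347 km/s.
Total Δv = Δv₁ + Δv₂ = 3.342 km/s.

Δv = 3.342 km/s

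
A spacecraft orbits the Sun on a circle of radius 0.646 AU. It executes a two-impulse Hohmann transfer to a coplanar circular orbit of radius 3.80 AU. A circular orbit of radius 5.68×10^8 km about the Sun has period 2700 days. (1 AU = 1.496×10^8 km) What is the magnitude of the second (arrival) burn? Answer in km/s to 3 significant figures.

Δv₂ = 7.05 km/s

From Kepler's third law T² = 4π²r³/μ at r = 5.68×10^8 km, T = 2700 days = 2700 × 86400 s = 2.3328×10^8 s: μ = 4π²r³/T² = 1.32938×10^11 km³/s².
In km: r₁ = 0.646 × 1.496×10^8 = 9.66416×10^7 km; r₂ = 3.80 × 1.496×10^8 = 5.6848×10^8 km.
Transfer-ellipse semi-major axis a_t = (r₁ + r₂)/2 = (9.66416×10^7 + 5.6848×10^8)/2 = 3.325608×10^8 km.
On the circular orbit at r = 5.6848×10^8 km, v_c = √(μ/r) = 15.2921 km/s.
Transfer-orbit speed at the same r (vis-viva, a = a_t): v_t = √[μ(2/r − 1/a_t)] = 8.24354 km/s.
Δv₂ = |v_t − v_c| = |8.24354 − 15.2921| = 7.049 km/s.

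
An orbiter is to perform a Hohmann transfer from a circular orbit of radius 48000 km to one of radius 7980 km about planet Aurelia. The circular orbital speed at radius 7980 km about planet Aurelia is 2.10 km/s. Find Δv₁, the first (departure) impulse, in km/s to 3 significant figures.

Δv₁ = 0.399 km/s

From the circular-orbit relation v² = μ/r at r = 7980 km: μ = v²r = (2.10)² × 7980 = 35191.8 km³/s².
Semi-major axis of the transfer orbit: a_t = (48000 + 7980)/2 = 27990 km.
Circular speed at r = 48000 km: v_c = √(μ/r) = 0.85625 km/s.
Vis-viva on the transfer ellipse at r = 48000 km gives v_t = √[μ(2/r − 1/a_t)] = 0.45719 km/s.
Δv₁ = |v_t − v_c| = |0.45719 − 0.85625| = 0.3991 km/s.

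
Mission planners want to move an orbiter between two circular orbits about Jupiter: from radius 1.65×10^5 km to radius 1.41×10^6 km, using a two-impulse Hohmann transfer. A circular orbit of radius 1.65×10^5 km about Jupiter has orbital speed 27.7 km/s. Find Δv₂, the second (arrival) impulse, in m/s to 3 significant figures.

From the circular-orbit relation v² = μ/r at r = 1.65×10^5 km: μ = v²r = (27.7)² × 1.65×10^5 = 1.26603×10^8 km³/s².
Transfer-ellipse semi-major axis a_t = (r₁ + r₂)/2 = (1.650×10^5 + 1.410×10^6)/2 = 7.875×10^5 km.
Circular speed at r = 1.410×10^6 km: v_c = √(μ/r) = 9.4757 km/s.
Vis-viva on the transfer ellipse at r = 1.410×10^6 km gives v_t = √[μ(2/r − 1/a_t)] = 4.3374 km/s.
Δv₂ = |v_t − v_c| = |4.3374 − 9.4757| = 5.138 km/s.

Δv₂ = 5140 m/s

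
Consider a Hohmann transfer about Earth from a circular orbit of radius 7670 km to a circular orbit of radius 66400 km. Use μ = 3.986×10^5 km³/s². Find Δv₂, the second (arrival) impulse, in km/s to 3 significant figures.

Δv₂ = 1.34 km/s

Semi-major axis of the transfer orbit: a_t = (7670 + 66400)/2 = 37035 km.
On the circular orbit at r = 66400 km, v_c = √(μ/r) = 2.450 km/s.
Vis-viva on the transfer ellipse at r = 66400 km gives v_t = √[μ(2/r − 1/a_t)] = 1.115 km/s.
Δv₂ = |v_t − v_c| = |1.115 − 2.450| = 1.335 km/s.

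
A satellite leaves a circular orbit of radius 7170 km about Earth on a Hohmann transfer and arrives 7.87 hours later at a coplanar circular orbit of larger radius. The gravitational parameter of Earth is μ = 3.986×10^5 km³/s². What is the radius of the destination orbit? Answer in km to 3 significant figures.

Transfer time t = 7.87 hours = 28332 s, and t = π√(a_t³/μ).
So a_t = (μ t²/π²)^(1/3) = (3.986×10^5 × (28332)² / π²)^(1/3) = 31886 km.
Since a_t = (r₁ + r₂)/2, r₂ = 2a_t − r₁ = 2×31886 − 7170 = 56602 km.

r₂ = 56600 km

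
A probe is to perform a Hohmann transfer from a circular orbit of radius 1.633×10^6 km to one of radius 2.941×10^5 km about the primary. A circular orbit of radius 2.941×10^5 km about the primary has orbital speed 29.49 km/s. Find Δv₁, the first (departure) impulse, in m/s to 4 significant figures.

From the circular-orbit relation v² = μ/r at r = 2.941×10^5 km: μ = v²r = (29.49)² × 2.941×10^5 = 2.55767×10^8 km³/s².
Transfer-ellipse semi-major axis a_t = (r₁ + r₂)/2 = (1.633×10^6 + 2.941×10^5)/2 = 9.6355×10^5 km.
On the circular orbit at r = 1.633×10^6 km, v_c = √(μ/r) = 12.515 km/s.
Vis-viva on the transfer ellipse at r = 1.633×10^6 km gives v_t = √[μ(2/r − 1/a_t)] = 6.9142 km/s.
Δv₁ = |v_t − v_c| = |6.9142 − 12.515| = 5.601 km/s.

Δv₁ = 5601 m/s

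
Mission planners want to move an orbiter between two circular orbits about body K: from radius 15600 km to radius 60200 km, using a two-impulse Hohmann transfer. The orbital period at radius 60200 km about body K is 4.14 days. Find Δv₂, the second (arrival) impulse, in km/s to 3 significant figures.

Δv₂ = 0.379 km/s

From Kepler's third law T² = 4π²r³/μ at r = 60200 km, T = 4.14 days = 4.14 × 86400 s = 3.57696×10^5 s: μ = 4π²r³/T² = 67316.4 km³/s².
Semi-major axis of the transfer orbit: a_t = (15600 + 60200)/2 = 37900 km.
On the circular orbit at r = 60200 km, v_c = √(μ/r) = 1.05746 km/s.
Transfer-orbit speed at the same r (vis-viva, a = a_t): v_t = √[μ(2/r − 1/a_t)] = 0.678430 km/s.
Δv₂ = |v_t − v_c| = |0.678430 − 1.05746| = 0.3790 km/s.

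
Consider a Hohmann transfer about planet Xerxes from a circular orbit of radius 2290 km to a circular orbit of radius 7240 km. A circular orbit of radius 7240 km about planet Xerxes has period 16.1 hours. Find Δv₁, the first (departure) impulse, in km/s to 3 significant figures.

Δv₁ = 0.325 km/s

From Kepler's third law T² = 4π²r³/μ at r = 7240 km, T = 16.1 hours = 16.1 × 3600 s = 57960 s: μ = 4π²r³/T² = 4459.83 km³/s².
Transfer-ellipse semi-major axis a_t = (r₁ + r₂)/2 = (2290 + 7240)/2 = 4765 km.
Circular speed at r = 2290 km: v_c = √(μ/r) = 1.3955 km/s.
Transfer-orbit speed at the same r (vis-viva, a = a_t): v_t = √[μ(2/r − 1/a_t)] = 1.7202 km/s.
Δv₁ = |v_t − v_c| = |1.7202 − 1.3955| = 0.3247 km/s.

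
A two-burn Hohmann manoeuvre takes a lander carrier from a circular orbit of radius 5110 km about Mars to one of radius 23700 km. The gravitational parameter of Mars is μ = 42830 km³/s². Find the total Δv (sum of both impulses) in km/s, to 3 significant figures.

The Hohmann ellipse has a_t = (r₁ + r₂)/2 = 14405 km.
At r₁ the circular-orbit speed is v₁ = √(μ/r₁) = 2.8951 km/s.
Transfer-orbit speed at r₁ (v² = μ(2/r − 1/a)): v_p = √[μ(2/r₁ − 1/a_t)] = 3.7135 km/s.
First burn Δv₁ = |v_p − v₁| = 0.8184 km/s.
At r₂, v₂ = √(μ/r₂) = 1.3443 km/s.
Transfer-orbit speed at r₂: v_a = √[μ(2/r₂ − 1/a_t)] = 0.80067 km/s.
Second burn Δv₂ = |v₂ − v_a| = 0.5436 km/s.
Total Δv = Δv₁ + Δv₂ = 1.362 km/s.

Δv = 1.36 km/s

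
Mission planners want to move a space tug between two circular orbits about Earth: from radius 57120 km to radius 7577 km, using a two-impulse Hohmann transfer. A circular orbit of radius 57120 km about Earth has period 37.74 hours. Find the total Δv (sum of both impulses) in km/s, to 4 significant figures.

From Kepler's third law T² = 4π²r³/μ at r = 57120 km, T = 37.74 hours = 37.74 × 3600 s = 1.35864×10^5 s: μ = 4π²r³/T² = 3.98580×10^5 km³/s².
Transfer-ellipse semi-major axis a_t = (r₁ + r₂)/2 = (57120 + 7577)/2 = 32348.5 km.
At r₁ the circular-orbit speed is v₁ = √(μ/r₁) = 2.6416 km/s.
On the transfer ellipse at r₁, vis-viva equation gives v_a = √[μ(2/r₁ − 1/a_t)] = 1.2785 km/s.
First burn Δv₁ = |v_a − v₁| = 1.363 km/s.
At r₂, v₂ = √(μ/r₂) = 7.253 km/s.
Transfer-orbit speed at r₂: v_p = √[μ(2/r₂ − 1/a_t)] = 9.638 km/s.
Second burn Δv₂ = |v₂ − v_p| = 2.385 km/s.
Δv = Δv₁ + Δv₂ = 1.363 + 2.385 = 3.748 km/s.

Δv = 3.748 km/s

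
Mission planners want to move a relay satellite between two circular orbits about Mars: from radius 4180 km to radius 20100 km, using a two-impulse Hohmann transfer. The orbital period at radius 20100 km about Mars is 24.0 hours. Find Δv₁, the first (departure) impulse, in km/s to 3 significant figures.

Δv₁ = 0.919 km/s

From Kepler's third law T² = 4π²r³/μ at r = 20100 km, T = 24.0 hours = 24.0 × 3600 s = 86400 s: μ = 4π²r³/T² = 42945.8 km³/s².
Transfer-ellipse semi-major axis a_t = (r₁ + r₂)/2 = (4180 + 20100)/2 = 12140 km.
Circular speed at r = 4180 km: v_c = √(μ/r) = 3.2053 km/s.
Vis-viva on the transfer ellipse at r = 4180 km gives v_t = √[μ(2/r − 1/a_t)] = 4.1244 km/s.
Δv₁ = |v_t − v_c| = |4.1244 − 3.2053| = 0.9191 km/s.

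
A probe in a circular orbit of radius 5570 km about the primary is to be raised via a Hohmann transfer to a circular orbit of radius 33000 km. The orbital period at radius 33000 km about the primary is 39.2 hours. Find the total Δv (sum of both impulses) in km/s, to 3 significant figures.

Δv = 1.78 km/s

From Kepler's third law T² = 4π²r³/μ at r = 33000 km, T = 39.2 hours = 39.2 × 3600 s = 1.4112×10^5 s: μ = 4π²r³/T² = 71240.1 km³/s².
Semi-major axis of the transfer orbit: a_t = (5570 + 33000)/2 = 19285 km.
Circular speed at r₁: v₁ = √(μ/r₁) = √(71240.1/5570) = 3.576 km/s.
Transfer-orbit speed at r₁ (vis-viva equation): v_p = √[μ(2/r₁ − 1/a_t)] = 4.678 km/s.
First burn Δv₁ = |v_p − v₁| = 1.102 km/s.
At r₂, v₂ = √(μ/r₂) = 1.4693 km/s.
Transfer-orbit speed at r₂: v_a = √[μ(2/r₂ − 1/a_t)] = 0.78963 km/s.
Second burn Δv₂ = |v₂ − v_a| = 0.6797 km/s.
Total Δv = Δv₁ + Δv₂ = 1.782 km/s.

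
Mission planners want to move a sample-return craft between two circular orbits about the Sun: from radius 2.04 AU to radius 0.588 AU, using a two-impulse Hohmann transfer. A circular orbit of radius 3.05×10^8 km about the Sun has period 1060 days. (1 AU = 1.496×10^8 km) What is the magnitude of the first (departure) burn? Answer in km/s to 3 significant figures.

Δv₁ = 6.93 km/s

From Kepler's third law T² = 4π²r³/μ at r = 3.05×10^8 km, T = 1060 days = 1060 × 86400 s = 9.1584×10^7 s: μ = 4π²r³/T² = 1.33543×10^11 km³/s².
In km: r₁ = 2.04 × 1.496×10^8 = 3.05184×10^8 km; r₂ = 0.588 × 1.496×10^8 = 8.79648×10^7 km.
Semi-major axis of the transfer orbit: a_t = (3.05184×10^8 + 8.79648×10^7)/2 = 1.965744×10^8 km.
On the circular orbit at r = 3.05184×10^8 km, v_c = √(μ/r) = 20.918 km/s.
Vis-viva on the transfer ellipse at r = 3.05184×10^8 km gives v_t = √[μ(2/r − 1/a_t)] = 13.993 km/s.
Δv₁ = |v_t − v_c| = |13.993 − 20.918| = 6.925 km/s.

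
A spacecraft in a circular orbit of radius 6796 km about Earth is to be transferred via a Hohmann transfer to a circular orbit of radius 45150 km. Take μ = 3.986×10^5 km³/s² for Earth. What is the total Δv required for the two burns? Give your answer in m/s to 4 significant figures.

Δv = 3890 m/s

The Hohmann ellipse has a_t = (r₁ + r₂)/2 = 25973 km.
Circular speed at r₁: v₁ = √(μ/r₁) = √(3.986×10^5/6796) = 7.65847 km/s.
On the transfer ellipse at r₁, vis-viva gives v_p = √[μ(2/r₁ − 1/a_t)] = 10.0974 km/s.
First burn Δv₁ = |v_p − v₁| = 2.439 km/s.
At r₂, v₂ = √(μ/r₂) = 2.971 km/s.
Transfer-orbit speed at r₂: v_a = √[μ(2/r₂ − 1/a_t)] = 1.520 km/s.
Second burn Δv₂ = |v₂ − v_a| = 1.451 km/s.
Total Δv = Δv₁ + Δv₂ = 3.890 km/s.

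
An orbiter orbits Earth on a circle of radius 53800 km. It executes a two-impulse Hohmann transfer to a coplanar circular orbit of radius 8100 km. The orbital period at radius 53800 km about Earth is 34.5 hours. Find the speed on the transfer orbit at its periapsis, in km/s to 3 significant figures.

From Kepler's third law T² = 4π²r³/μ at r = 53800 km, T = 34.5 hours = 34.5 × 3600 s = 1.242×10^5 s: μ = 4π²r³/T² = 3.98532×10^5 km³/s².
The Hohmann ellipse has a_t = (r₁ + r₂)/2 = 30950 km.
At periapsis, r = 8100 km.
From the vis-viva equation, v = √[μ(2/r − 1/a_t)] = 9.248 km/s.

v = 9.25 km/s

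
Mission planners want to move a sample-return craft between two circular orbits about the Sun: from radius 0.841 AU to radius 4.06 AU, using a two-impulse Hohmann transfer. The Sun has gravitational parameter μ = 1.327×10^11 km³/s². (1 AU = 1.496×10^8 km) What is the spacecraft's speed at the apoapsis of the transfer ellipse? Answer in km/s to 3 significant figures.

v = 8.66 km/s

In km: r₁ = 0.841 × 1.496×10^8 = 1.258136×10^8 km; r₂ = 4.06 × 1.496×10^8 = 6.07376×10^8 km.
Semi-major axis of the transfer orbit: a_t = (1.258136×10^8 + 6.07376×10^8)/2 = 3.665948×10^8 km.
The apoapsis of the transfer ellipse is at r = 6.07376×10^8 km.
Vis-viva: v = √[μ(2/r − 1/a_t)] = √[1.327×10^11 × (2/6.07376×10^8 − 1/3.665948×10^8)] = 8.659 km/s.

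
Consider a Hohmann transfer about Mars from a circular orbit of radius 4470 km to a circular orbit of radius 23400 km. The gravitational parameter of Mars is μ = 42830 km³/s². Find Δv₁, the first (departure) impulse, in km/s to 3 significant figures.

Δv₁ = 0.916 km/s

Semi-major axis of the transfer orbit: a_t = (4470 + 23400)/2 = 13935 km.
Circular speed at r = 4470 km: v_c = √(μ/r) = 3.0954 km/s.
Vis-viva on the transfer ellipse at r = 4470 km gives v_t = √[μ(2/r − 1/a_t)] = 4.0112 km/s.
Δv₁ = |v_t − v_c| = |4.0112 − 3.0954| = 0.9158 km/s.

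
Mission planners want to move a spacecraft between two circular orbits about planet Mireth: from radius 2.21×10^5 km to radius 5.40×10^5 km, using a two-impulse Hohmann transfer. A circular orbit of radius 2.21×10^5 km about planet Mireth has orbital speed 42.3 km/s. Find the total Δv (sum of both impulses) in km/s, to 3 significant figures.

From the circular-orbit relation v² = μ/r at r = 2.21×10^5 km: μ = v²r = (42.3)² × 2.21×10^5 = 3.95433×10^8 km³/s².
Semi-major axis of the transfer orbit: a_t = (2.210×10^5 + 5.400×10^5)/2 = 3.805×10^5 km.
Circular speed at r₁: v₁ = √(μ/r₁) = √(3.95433×10^8/2.210×10^5) = 42.300 km/s.
Transfer-orbit speed at r₁ (vis-viva): v_p = √[μ(2/r₁ − 1/a_t)] = 50.392 km/s.
First burn Δv₁ = |v_p − v₁| = 8.092 km/s.
Circular speed at r₂: v₂ = √(μ/r₂) = 27.0607 km/s.
Transfer-orbit speed at r₂: v_a = √[μ(2/r₂ − 1/a_t)] = 20.6233 km/s.
Second burn Δv₂ = |v₂ − v_a| = 6.437 km/s.
Δv = Δv₁ + Δv₂ = 8.092 + 6.437 = 14.53 km/s.

Δv = 14.5 km/s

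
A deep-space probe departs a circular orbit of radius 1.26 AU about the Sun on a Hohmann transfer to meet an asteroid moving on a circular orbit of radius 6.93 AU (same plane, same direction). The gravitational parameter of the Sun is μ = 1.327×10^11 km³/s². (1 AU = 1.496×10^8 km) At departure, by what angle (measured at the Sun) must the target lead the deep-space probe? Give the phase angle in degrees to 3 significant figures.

In km: r₁ = 1.26 × 1.496×10^8 = 1.88496×10^8 km; r₂ = 6.93 × 1.496×10^8 = 1.036728×10^9 km.
Transfer-ellipse semi-major axis a_t = (r₁ + r₂)/2 = (1.88496×10^8 + 1.036728×10^9)/2 = 6.12612×10^8 km.
The half-period of the transfer ellipse is t = π√(a_t³/μ) = 1.308×10^8 s.
Target angular speed ω₂ = √(μ/r₂³) = 1.091×10^-8 rad/s.
Angle swept by the target during transfer: ω₂·t = 1.427 rad = 81.76°.
The deep-space probe traverses 180° on the transfer ellipse, so the target must lead by 180° − 81.76° = 98.2°.

φ = 98.2°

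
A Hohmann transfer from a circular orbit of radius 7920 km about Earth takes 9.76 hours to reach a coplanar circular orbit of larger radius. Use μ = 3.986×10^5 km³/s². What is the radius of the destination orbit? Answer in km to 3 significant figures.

r₂ = 65700 km

Transfer time t = 9.76 hours = 35136 s, and t = π√(a_t³/μ).
So a_t = (μ t²/π²)^(1/3) = (3.986×10^5 × (35136)² / π²)^(1/3) = 36806 km.
Since a_t = (r₁ + r₂)/2, r₂ = 2a_t − r₁ = 2×36806 − 7920 = 65692 km.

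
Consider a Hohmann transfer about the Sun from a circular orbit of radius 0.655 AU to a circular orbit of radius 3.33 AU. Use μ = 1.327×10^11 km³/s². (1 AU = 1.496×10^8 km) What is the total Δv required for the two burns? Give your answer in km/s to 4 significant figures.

Δv = 17.74 km/s

In km: r₁ = 0.655 × 1.496×10^8 = 9.7988×10^7 km; r₂ = 3.33 × 1.496×10^8 = 4.98168×10^8 km.
Transfer-ellipse semi-major axis a_t = (r₁ + r₂)/2 = (9.7988×10^7 + 4.98168×10^8)/2 = 2.98078×10^8 km.
Circular speed at r₁: v₁ = √(μ/r₁) = √(1.327×10^11/9.7988×10^7) = 36.800 km/s.
Transfer-orbit speed at r₁ (v² = μ(2/r − 1/a)): v_p = √[μ(2/r₁ − 1/a_t)] = 47.574 km/s.
First burn Δv₁ = |v_p − v₁| = 10.774 km/s.
At r₂, v₂ = √(μ/r₂) = 16.321 km/s.
Transfer-orbit speed at r₂: v_a = √[μ(2/r₂ − 1/a_t)] = 9.3577 km/s.
Second burn Δv₂ = |v₂ − v_a| = 6.9633 km/s.
Δv = Δv₁ + Δv₂ = 10.774 + 6.9633 = 17.74 km/s.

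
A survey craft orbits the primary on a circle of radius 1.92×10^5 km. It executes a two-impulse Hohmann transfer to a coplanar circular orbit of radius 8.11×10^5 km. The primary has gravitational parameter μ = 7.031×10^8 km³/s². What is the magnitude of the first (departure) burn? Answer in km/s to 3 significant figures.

Semi-major axis of the transfer orbit: a_t = (1.920×10^5 + 8.110×10^5)/2 = 5.015×10^5 km.
Circular speed at r = 1.920×10^5 km: v_c = √(μ/r) = 60.51 km/s.
Transfer-orbit speed at the same r (vis-viva, a = a_t): v_t = √[μ(2/r − 1/a_t)] = 76.95 km/s.
Δv₁ = |v_t − v_c| = |76.95 − 60.51| = 16.44 km/s.

Δv₁ = 16.4 km/s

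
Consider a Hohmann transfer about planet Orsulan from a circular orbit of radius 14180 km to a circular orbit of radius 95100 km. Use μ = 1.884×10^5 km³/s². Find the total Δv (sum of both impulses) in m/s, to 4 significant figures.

Semi-major axis of the transfer orbit: a_t = (14180 + 95100)/2 = 54640 km.
At r₁ the circular-orbit speed is v₁ = √(μ/r₁) = 3.6450 km/s.
Transfer-orbit speed at r₁ (vis-viva equation): v_p = √[μ(2/r₁ − 1/a_t)] = 4.8088 km/s.
First burn Δv₁ = |v_p − v₁| = 1.1638 km/s.
Circular speed at r₂: v₂ = √(μ/r₂) = 1.4075 km/s.
Transfer-orbit speed at r₂: v_a = √[μ(2/r₂ − 1/a_t)] = 0.71702 km/s.
Second burn Δv₂ = |v₂ − v_a| = 0.69048 km/s.
Δv = Δv₁ + Δv₂ = 1.1638 + 0.69048 = 1.854 km/s.

Δv = 1854 m/s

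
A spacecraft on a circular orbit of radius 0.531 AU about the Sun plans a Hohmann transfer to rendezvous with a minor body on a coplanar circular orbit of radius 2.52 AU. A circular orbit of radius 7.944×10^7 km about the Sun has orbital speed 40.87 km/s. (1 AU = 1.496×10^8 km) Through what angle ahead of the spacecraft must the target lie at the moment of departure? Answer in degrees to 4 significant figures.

From the circular-orbit relation v² = μ/r at r = 7.944×10^7 km: μ = v²r = (40.87)² × 7.944×10^7 = 1.32693×10^11 km³/s².
In km: r₁ = 0.531 × 1.496×10^8 = 7.94376×10^7 km; r₂ = 2.52 × 1.496×10^8 = 3.76992×10^8 km.
Semi-major axis of the transfer orbit: a_t = (7.94376×10^7 + 3.76992×10^8)/2 = 2.282148×10^8 km.
Transfer time t = π√(a_t³/μ) = 2.973×10^7 s.
Target angular speed ω₂ = √(μ/r₂³) = 4.977×10^-8 rad/s.
Angle swept by the target during transfer: ω₂·t = 1.4797 rad = 84.78°.
Arrival is 180° from departure on the ellipse, so φ = 180° − 84.78° = 95.22°.

φ = 95.22°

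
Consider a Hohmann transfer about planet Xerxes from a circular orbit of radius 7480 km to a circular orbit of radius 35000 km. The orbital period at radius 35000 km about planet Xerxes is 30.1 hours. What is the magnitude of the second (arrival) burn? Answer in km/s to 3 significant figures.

Δv₂ = 0.825 km/s

From Kepler's third law T² = 4π²r³/μ at r = 35000 km, T = 30.1 hours = 30.1 × 3600 s = 1.0836×10^5 s: μ = 4π²r³/T² = 1.44154×10^5 km³/s².
Semi-major axis of the transfer orbit: a_t = (7480 + 35000)/2 = 21240 km.
On the circular orbit at r = 35000 km, v_c = √(μ/r) = 2.02945 km/s.
Transfer-orbit speed at the same r (vis-viva, a = a_t): v_t = √[μ(2/r − 1/a_t)] = 1.20435 km/s.
Δv₂ = |v_t − v_c| = |1.20435 − 2.02945| = 0.8251 km/s.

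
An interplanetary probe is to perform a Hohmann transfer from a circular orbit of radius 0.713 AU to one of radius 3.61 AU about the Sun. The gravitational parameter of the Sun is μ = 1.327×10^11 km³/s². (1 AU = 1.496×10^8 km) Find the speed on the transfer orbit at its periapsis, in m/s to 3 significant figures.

v = 45600 m/s

In km: r₁ = 0.713 × 1.496×10^8 = 1.066648×10^8 km; r₂ = 3.61 × 1.496×10^8 = 5.40056×10^8 km.
The Hohmann ellipse has a_t = (r₁ + r₂)/2 = 3.233604×10^8 km.
The periapsis of the transfer ellipse is at r = 1.066648×10^8 km.
From the vis-viva equation, v = √[μ(2/r − 1/a_t)] = 45.58 km/s.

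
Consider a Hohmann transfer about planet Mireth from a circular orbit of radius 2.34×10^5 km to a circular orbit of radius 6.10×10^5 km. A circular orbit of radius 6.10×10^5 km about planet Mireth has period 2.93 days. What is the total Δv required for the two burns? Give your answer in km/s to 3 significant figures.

Δv = 8.81 km/s

From Kepler's third law T² = 4π²r³/μ at r = 6.10×10^5 km, T = 2.93 days = 2.93 × 86400 s = 2.53152×10^5 s: μ = 4π²r³/T² = 1.39826×10^8 km³/s².
Semi-major axis of the transfer orbit: a_t = (2.340×10^5 + 6.100×10^5)/2 = 4.220×10^5 km.
Circular speed at r₁: v₁ = √(μ/r₁) = √(1.39826×10^8/2.340×10^5) = 24.445 km/s.
On the transfer ellipse at r₁, vis-viva gives v_p = √[μ(2/r₁ − 1/a_t)] = 29.390 km/s.
First burn Δv₁ = |v_p − v₁| = 4.945 km/s.
Circular speed at r₂: v₂ = √(μ/r₂) = 15.140 km/s.
Transfer-orbit speed at r₂: v_a = √[μ(2/r₂ − 1/a_t)] = 11.274 km/s.
Second burn Δv₂ = |v₂ − v_a| = 3.866 km/s.
Total Δv = Δv₁ + Δv₂ = 8.811 km/s.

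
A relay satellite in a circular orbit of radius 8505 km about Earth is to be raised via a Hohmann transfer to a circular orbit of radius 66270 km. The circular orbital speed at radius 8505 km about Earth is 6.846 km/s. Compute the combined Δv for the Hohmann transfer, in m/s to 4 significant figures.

From the circular-orbit relation v² = μ/r at r = 8505 km: μ = v²r = (6.846)² × 8505 = 3.98610×10^5 km³/s².
Transfer-ellipse semi-major axis a_t = (r₁ + r₂)/2 = (8505 + 66270)/2 = 37387.5 km.
At r₁ the circular-orbit speed is v₁ = √(μ/r₁) = 6.846 km/s.
On the transfer ellipse at r₁, v² = μ(2/r − 1/a) gives v_p = √[μ(2/r₁ − 1/a_t)] = 9.114 km/s.
First burn Δv₁ = |v_p − v₁| = 2.268 km/s.
Circular speed at r₂: v₂ = √(μ/r₂) = 2.453 km/s.
Transfer-orbit speed at r₂: v_a = √[μ(2/r₂ − 1/a_t)] = 1.170 km/s.
Second burn Δv₂ = |v₂ − v_a| = 1.283 km/s.
Δv = Δv₁ + Δv₂ = 2.268 + 1.283 = 3.551 km/s.

Δv = 3551 m/s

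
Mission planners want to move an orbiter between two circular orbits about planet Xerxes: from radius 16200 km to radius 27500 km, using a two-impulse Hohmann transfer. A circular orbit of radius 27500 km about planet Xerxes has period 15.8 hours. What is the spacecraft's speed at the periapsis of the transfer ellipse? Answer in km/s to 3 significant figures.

From Kepler's third law T² = 4π²r³/μ at r = 27500 km, T = 15.8 hours = 15.8 × 3600 s = 56880 s: μ = 4π²r³/T² = 2.53769×10^5 km³/s².
Semi-major axis of the transfer orbit: a_t = (16200 + 27500)/2 = 21850 km.
The periapsis of the transfer ellipse is at r = 16200 km.
From the vis-viva equation, v = √[μ(2/r − 1/a_t)] = 4.440 km/s.

v = 4.44 km/s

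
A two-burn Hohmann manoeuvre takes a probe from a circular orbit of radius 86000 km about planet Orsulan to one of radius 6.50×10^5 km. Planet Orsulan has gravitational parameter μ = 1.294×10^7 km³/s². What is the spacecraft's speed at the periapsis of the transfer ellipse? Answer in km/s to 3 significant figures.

v = 16.3 km/s

Transfer-ellipse semi-major axis a_t = (r₁ + r₂)/2 = (86000 + 6.500×10^5)/2 = 3.680×10^5 km.
At periapsis, r = 86000 km.
Vis-viva: v = √[μ(2/r − 1/a_t)] = √[1.294×10^7 × (2/86000 − 1/3.680×10^5)] = 16.30 km/s.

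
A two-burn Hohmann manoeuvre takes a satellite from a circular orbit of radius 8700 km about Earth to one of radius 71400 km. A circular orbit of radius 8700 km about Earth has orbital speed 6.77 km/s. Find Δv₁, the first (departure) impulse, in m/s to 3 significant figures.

Δv₁ = 2270 m/s

From the circular-orbit relation v² = μ/r at r = 8700 km: μ = v²r = (6.77)² × 8700 = 3.98746×10^5 km³/s².
Semi-major axis of the transfer orbit: a_t = (8700 + 71400)/2 = 40050 km.
On the circular orbit at r = 8700 km, v_c = √(μ/r) = 6.770 km/s.
Vis-viva on the transfer ellipse at r = 8700 km gives v_t = √[μ(2/r − 1/a_t)] = 9.039 km/s.
Δv₁ = |v_t − v_c| = |9.039 − 6.770| = 2.269 km/s.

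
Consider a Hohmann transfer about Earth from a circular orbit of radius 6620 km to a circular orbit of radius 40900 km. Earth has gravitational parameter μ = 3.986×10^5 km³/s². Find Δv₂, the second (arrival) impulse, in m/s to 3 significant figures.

Δv₂ = 1470 m/s

Semi-major axis of the transfer orbit: a_t = (6620 + 40900)/2 = 23760 km.
Circular speed at r = 40900 km: v_c = √(μ/r) = 3.122 km/s.
Vis-viva on the transfer ellipse at r = 40900 km gives v_t = √[μ(2/r − 1/a_t)] = 1.648 km/s.
Δv₂ = |v_t − v_c| = |1.648 − 3.122| = 1.474 km/s.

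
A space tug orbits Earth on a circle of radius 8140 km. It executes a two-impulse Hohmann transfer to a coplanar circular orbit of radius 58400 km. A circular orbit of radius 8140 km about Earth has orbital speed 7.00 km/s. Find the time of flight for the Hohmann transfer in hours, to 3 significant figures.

t = 8.39 hours

From the circular-orbit relation v² = μ/r at r = 8140 km: μ = v²r = (7.00)² × 8140 = 3.98860×10^5 km³/s².
Semi-major axis of the transfer orbit: a_t = (8140 + 58400)/2 = 33270 km.
Transfer time t = π√(a_t³/μ) = π√((33270)³ / 3.98860×10^5) = 30190 s.
Converting: 30190 s ÷ 3600 s/hour = 8.39 hours.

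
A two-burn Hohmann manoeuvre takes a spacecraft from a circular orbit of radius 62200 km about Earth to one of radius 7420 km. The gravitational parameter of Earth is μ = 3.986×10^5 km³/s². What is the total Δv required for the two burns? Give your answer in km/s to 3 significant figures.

Δv = 3.83 km/s

The Hohmann ellipse has a_t = (r₁ + r₂)/2 = 34810 km.
Circular speed at r₁: v₁ = √(μ/r₁) = √(3.986×10^5/62200) = 2.5315 km/s.
Transfer-orbit speed at r₁ (vis-viva): v_a = √[μ(2/r₁ − 1/a_t)] = 1.1688 km/s.
First burn Δv₁ = |v_a − v₁| = 1.363 km/s.
At r₂, v₂ = √(μ/r₂) = 7.329 km/s.
Transfer-orbit speed at r₂: v_p = √[μ(2/r₂ − 1/a_t)] = 9.797 km/s.
Second burn Δv₂ = |v₂ − v_p| = 2.468 km/s.
Δv = Δv₁ + Δv₂ = 1.363 + 2.468 = 3.831 km/s.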